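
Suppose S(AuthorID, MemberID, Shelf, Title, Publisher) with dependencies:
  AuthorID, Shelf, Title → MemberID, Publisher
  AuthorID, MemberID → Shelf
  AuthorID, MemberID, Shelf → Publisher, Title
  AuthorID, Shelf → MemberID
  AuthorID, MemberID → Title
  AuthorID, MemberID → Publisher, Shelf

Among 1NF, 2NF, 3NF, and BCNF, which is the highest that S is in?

Candidate keys: {AuthorID, MemberID}, {AuthorID, Shelf}. Prime attributes: {AuthorID, MemberID, Shelf}.
The left-hand side of every FD is a superkey, so BCNF is satisfied.

BCNF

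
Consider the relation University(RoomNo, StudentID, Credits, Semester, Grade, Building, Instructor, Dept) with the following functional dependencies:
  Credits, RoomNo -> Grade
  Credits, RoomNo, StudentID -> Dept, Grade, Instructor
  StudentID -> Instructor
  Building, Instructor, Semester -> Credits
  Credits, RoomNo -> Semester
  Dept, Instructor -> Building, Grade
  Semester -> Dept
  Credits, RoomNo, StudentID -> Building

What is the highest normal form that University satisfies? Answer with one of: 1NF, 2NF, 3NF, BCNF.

Candidate keys: {Credits, RoomNo, StudentID}, {RoomNo, Semester, StudentID}. Prime attributes: {Credits, RoomNo, Semester, StudentID}.
Credits, RoomNo -> Grade breaks BCNF: {Credits, RoomNo}⁺ = {Credits, Dept, Grade, RoomNo, Semester}, so {Credits, RoomNo} is not a superkey.
Credits, RoomNo -> Grade determines the non-prime attribute {Grade} from a non-superkey — 3NF is violated.
The proper key subset {StudentID} of {Credits, RoomNo, StudentID} determines non-prime {Instructor}, so the relation is not even in 2NF.

1NF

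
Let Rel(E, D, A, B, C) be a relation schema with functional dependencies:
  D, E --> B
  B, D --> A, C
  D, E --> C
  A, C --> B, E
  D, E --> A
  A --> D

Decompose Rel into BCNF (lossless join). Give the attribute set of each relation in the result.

{A, B, C, E}; {A, D}

Candidate keys of the original relation: {A, B}, {A, C}, {A, E}, {B, D}, {D, E}.
In {A, B, C, D, E}, {A} is not a superkey ({A}⁺ restricted to this set is {A, D}), so split on A --> D into {A, D} and {A, B, C, E}.
{A, D} has no BCNF violation.
{A, B, C, E} has no BCNF violation.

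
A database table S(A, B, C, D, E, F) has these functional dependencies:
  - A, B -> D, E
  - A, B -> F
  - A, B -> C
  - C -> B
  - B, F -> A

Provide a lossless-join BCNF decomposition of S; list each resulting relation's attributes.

Candidate keys of the original relation: {A, B}, {A, C}, {B, F}, {C, F}.
{A, B, C, D, E, F}: {C} determines {B, C} here but is not a superkey — split on C -> B, giving {B, C} and {A, C, D, E, F}.
{B, C} is in BCNF.
{A, C, D, E, F} is in BCNF.

{A, C, D, E, F}; {B, C}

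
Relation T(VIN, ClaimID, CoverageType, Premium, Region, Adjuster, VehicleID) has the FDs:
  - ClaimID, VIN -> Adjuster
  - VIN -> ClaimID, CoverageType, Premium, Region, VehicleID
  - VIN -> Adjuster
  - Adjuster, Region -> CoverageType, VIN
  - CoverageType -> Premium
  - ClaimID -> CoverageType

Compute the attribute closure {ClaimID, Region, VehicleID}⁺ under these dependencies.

Start with {ClaimID, Region, VehicleID}.
ClaimID -> CoverageType applies; add {CoverageType} → now {ClaimID, CoverageType, Region, VehicleID}.
CoverageType -> Premium applies; add {Premium} → now {ClaimID, CoverageType, Premium, Region, VehicleID}.
No further FD applies.

{ClaimID, CoverageType, Premium, Region, VehicleID}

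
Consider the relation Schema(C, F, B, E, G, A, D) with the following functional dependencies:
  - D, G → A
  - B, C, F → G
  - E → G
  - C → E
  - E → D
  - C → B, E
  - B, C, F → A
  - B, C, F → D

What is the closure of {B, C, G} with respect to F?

Start with {B, C, G}.
C → E applies; add {E} → now {B, C, E, G}.
E → D applies; add {D} → now {B, C, D, E, G}.
D, G → A applies; add {A} → now {A, B, C, D, E, G}.
No further FD applies.

{A, B, C, D, E, G}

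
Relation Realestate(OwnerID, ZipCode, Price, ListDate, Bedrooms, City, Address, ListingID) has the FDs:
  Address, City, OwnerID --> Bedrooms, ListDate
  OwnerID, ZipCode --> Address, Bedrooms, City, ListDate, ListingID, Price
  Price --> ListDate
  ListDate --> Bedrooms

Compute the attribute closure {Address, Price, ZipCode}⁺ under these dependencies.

Start with {Address, Price, ZipCode}.
Price --> ListDate applies; add {ListDate} → now {Address, ListDate, Price, ZipCode}.
ListDate --> Bedrooms applies; add {Bedrooms} → now {Address, Bedrooms, ListDate, Price, ZipCode}.
No further FD applies.

{Address, Bedrooms, ListDate, Price, ZipCode}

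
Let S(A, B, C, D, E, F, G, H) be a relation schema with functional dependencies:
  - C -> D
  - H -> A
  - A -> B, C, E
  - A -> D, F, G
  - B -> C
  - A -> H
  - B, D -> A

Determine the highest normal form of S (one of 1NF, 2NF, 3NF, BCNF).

Candidate keys: {A}, {B}, {H}. Prime attributes: {A, B, H}.
C -> D breaks BCNF: {C}⁺ = {C, D}, so {C} is not a superkey.
Because {D} is non-prime and the left side of C -> D is not a superkey, the relation is not in 3NF.
All keys have size 1, which rules out partial dependencies — 2NF is satisfied.

2NF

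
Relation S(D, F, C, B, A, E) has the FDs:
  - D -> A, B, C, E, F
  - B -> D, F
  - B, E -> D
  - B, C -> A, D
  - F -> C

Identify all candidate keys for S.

Closure of {B} is {A, B, C, D, E, F}, the whole schema; {B} is a candidate key.
Closure of {D} is {A, B, C, D, E, F}, the whole schema; {D} is a candidate key.
Any other superkey properly contains one of these, so there are no further candidate keys.

{B}, {D}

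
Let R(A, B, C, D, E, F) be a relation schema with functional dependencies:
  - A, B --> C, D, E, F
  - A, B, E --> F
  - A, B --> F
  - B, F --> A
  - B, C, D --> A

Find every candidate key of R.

{A, B}, {B, C, D}, {B, F}

Attributes never on any right-hand side: {B} — every candidate key must contain it.
{A, B}⁺ = {A, B, C, D, E, F}, which is every attribute, so {A, B} is a candidate key.
{B, F}⁺ = {A, B, C, D, E, F}, which is every attribute, so {B, F} is a candidate key.
{B, C, D}⁺ = {A, B, C, D, E, F}, which is every attribute, so {B, C, D} is a candidate key.
These are minimal and exhaustive — every other superkey contains one of them.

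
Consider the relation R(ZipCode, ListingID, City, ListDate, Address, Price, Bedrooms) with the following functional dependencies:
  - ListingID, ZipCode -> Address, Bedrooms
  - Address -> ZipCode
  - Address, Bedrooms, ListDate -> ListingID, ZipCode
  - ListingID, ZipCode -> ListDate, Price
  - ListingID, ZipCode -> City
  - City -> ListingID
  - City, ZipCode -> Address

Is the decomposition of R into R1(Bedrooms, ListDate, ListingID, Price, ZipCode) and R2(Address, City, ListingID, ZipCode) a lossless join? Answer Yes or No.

Yes

Common attributes: {ListingID, ZipCode}; their closure is {Address, Bedrooms, City, ListDate, ListingID, Price, ZipCode}.
This includes all of R1, so the common attributes are a superkey of R1 — the join is lossless.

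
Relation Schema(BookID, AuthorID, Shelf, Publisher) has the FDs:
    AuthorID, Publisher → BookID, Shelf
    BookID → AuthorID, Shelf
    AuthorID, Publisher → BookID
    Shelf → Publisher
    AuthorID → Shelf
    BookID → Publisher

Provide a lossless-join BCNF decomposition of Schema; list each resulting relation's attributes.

Candidate keys of the original relation: {AuthorID}, {BookID}.
Within {AuthorID, BookID, Publisher, Shelf}: {Shelf}⁺ ∩ {AuthorID, BookID, Publisher, Shelf} = {Publisher, Shelf}, not the whole set, so Shelf → Publisher violates BCNF; decompose into {Publisher, Shelf} and {AuthorID, BookID, Shelf}.
{Publisher, Shelf} has no BCNF violation.
{AuthorID, BookID, Shelf} has no BCNF violation.

{AuthorID, BookID, Shelf}; {Publisher, Shelf}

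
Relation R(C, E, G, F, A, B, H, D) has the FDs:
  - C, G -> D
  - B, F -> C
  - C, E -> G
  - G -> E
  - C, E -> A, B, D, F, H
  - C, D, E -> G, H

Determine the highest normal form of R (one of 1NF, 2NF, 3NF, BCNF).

Candidate keys: {B, E, F}, {B, F, G}, {C, E}, {C, G}. Prime attributes: {B, C, E, F, G}.
For B, F -> C we have {B, F}⁺ = {B, C, F}; {B, F} is not a superkey, so BCNF fails.
Its right-hand attributes {C} are all prime, as are those of every other non-superkey FD — the relation is in 3NF.

3NF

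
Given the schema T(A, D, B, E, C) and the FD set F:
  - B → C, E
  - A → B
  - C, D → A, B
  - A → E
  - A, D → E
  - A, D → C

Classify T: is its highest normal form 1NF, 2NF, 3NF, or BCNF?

1NF

Candidate keys: {A, D}, {B, D}, {C, D}. Prime attributes: {A, B, C, D}.
B → C, E: {B}⁺ = {B, C, E}, which is not all of the attributes, so the left side is not a superkey — BCNF is violated.
B → C, E determines the non-prime attribute {E} from a non-superkey — 3NF is violated.
The proper key subset {A} of {A, D} determines non-prime {E}, so the relation is not even in 2NF.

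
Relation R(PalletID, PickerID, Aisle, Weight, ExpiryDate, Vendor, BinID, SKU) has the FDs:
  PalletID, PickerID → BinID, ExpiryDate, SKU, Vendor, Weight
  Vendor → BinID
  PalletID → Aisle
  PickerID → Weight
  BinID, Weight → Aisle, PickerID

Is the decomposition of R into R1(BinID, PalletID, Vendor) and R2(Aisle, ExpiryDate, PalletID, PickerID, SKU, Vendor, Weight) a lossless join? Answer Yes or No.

Yes

Common attributes: {PalletID, Vendor}; their closure is {Aisle, BinID, PalletID, Vendor}.
R1 is contained in that closure, so R1 ∩ R2 → R1 holds and the join is lossless.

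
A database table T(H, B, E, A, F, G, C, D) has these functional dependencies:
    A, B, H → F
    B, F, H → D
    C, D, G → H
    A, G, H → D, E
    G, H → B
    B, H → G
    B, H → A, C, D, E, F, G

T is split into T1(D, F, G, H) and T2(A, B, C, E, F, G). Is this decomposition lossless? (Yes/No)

T1 ∩ T2 = {F, G}; its closure under F is {F, G}.
The closure covers neither T1 nor T2 entirely; the join is not lossless.

No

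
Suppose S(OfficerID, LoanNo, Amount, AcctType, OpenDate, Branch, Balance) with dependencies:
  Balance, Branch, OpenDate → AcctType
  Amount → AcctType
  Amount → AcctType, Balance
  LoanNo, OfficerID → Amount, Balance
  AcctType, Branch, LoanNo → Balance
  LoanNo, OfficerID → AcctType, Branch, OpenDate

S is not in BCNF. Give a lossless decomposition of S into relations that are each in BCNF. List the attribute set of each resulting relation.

Candidate key of the original relation: {LoanNo, OfficerID}.
Within {AcctType, Amount, Balance, Branch, LoanNo, OfficerID, OpenDate}: {Balance, Branch, OpenDate}⁺ ∩ {AcctType, Amount, Balance, Branch, LoanNo, OfficerID, OpenDate} = {AcctType, Balance, Branch, OpenDate}, not the whole set, so Balance, Branch, OpenDate → AcctType violates BCNF; decompose into {AcctType, Balance, Branch, OpenDate} and {Amount, Balance, Branch, LoanNo, OfficerID, OpenDate}.
{AcctType, Balance, Branch, OpenDate}: every determinant is a superkey — BCNF.
Within {Amount, Balance, Branch, LoanNo, OfficerID, OpenDate}: {Amount}⁺ ∩ {Amount, Balance, Branch, LoanNo, OfficerID, OpenDate} = {Amount, Balance}, not the whole set, so Amount → Balance violates BCNF; decompose into {Amount, Balance} and {Amount, Branch, LoanNo, OfficerID, OpenDate}.
{Amount, Balance}: every determinant is a superkey — BCNF.
{Amount, Branch, LoanNo, OfficerID, OpenDate}: every determinant is a superkey — BCNF.

{AcctType, Balance, Branch, OpenDate}; {Amount, Balance}; {Amount, Branch, LoanNo, OfficerID, OpenDate}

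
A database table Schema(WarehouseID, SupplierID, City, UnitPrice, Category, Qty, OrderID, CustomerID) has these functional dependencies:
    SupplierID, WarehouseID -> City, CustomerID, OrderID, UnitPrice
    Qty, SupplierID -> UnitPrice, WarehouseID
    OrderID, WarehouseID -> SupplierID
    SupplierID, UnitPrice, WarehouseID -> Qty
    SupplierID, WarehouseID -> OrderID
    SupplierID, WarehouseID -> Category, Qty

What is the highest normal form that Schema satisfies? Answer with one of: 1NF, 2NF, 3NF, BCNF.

BCNF

Candidate keys: {OrderID, WarehouseID}, {Qty, SupplierID}, {SupplierID, WarehouseID}. Prime attributes: {OrderID, Qty, SupplierID, WarehouseID}.
Each dependency's left side is a superkey — BCNF holds.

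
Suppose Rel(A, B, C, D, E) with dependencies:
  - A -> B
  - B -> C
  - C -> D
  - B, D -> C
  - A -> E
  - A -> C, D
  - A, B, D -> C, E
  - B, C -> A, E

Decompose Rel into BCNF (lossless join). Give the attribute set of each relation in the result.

{A, B, C, E}; {C, D}

Candidate keys of the original relation: {A}, {B}.
In {A, B, C, D, E}, {C} is not a superkey ({C}⁺ restricted to this set is {C, D}), so split on C -> D into {C, D} and {A, B, C, E}.
{C, D} has no BCNF violation.
{A, B, C, E} has no BCNF violation.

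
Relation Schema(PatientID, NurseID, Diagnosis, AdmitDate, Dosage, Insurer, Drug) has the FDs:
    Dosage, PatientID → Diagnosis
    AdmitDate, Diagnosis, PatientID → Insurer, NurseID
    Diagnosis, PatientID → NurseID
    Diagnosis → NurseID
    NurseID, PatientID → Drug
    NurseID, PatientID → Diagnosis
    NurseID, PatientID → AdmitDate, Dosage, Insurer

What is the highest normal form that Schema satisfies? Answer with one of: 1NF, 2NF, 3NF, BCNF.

3NF

Candidate keys: {Diagnosis, PatientID}, {Dosage, PatientID}, {NurseID, PatientID}. Prime attributes: {Diagnosis, Dosage, NurseID, PatientID}.
Diagnosis → NurseID breaks BCNF: {Diagnosis}⁺ = {Diagnosis, NurseID}, so {Diagnosis} is not a superkey.
Its right-hand attributes {NurseID} are all prime, as are those of every other non-superkey FD — the relation is in 3NF.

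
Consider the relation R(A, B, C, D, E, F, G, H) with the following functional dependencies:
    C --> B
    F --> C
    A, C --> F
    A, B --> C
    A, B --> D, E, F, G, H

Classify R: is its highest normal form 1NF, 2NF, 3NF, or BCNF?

Candidate keys: {A, B}, {A, C}, {A, F}. Prime attributes: {A, B, C, F}.
C --> B: {C}⁺ = {B, C}, which is not all of the attributes, so the left side is not a superkey — BCNF is violated.
Its right-hand attributes {B} are all prime, as are those of every other non-superkey FD — the relation is in 3NF.

3NF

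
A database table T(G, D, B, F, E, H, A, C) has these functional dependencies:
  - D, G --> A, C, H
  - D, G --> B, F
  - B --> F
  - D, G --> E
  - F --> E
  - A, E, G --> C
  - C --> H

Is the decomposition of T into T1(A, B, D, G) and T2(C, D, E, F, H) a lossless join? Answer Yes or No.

No

Common attributes: {D}; their closure is {D}.
The closure covers neither T1 nor T2 entirely; the join is not lossless.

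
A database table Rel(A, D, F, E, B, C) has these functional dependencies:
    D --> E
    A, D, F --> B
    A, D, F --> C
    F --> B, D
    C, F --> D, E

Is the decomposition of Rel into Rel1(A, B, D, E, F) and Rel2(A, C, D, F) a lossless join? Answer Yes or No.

Rel1 ∩ Rel2 = {A, D, F}; its closure under F is {A, B, C, D, E, F}.
Rel1 is contained in that closure, so Rel1 ∩ Rel2 --> Rel1 holds and the join is lossless.

Yes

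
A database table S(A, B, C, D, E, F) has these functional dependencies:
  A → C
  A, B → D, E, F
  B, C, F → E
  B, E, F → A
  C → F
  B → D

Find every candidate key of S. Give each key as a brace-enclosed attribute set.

{A, B}, {B, C}, {B, E, F}

{B} never appears on the right of any FD, so every key must include it.
Closure of {A, B} is {A, B, C, D, E, F}, the whole schema; {A, B} is a candidate key.
Closure of {B, C} is {A, B, C, D, E, F}, the whole schema; {B, C} is a candidate key.
Closure of {B, E, F} is {A, B, C, D, E, F}, the whole schema; {B, E, F} is a candidate key.
Any other superkey properly contains one of these, so there are no further candidate keys.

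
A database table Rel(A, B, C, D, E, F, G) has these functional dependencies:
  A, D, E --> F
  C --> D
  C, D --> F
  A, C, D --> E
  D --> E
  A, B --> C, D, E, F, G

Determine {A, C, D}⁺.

{A, C, D, E, F}

Start with {A, C, D}.
C, D --> F applies; add {F} → now {A, C, D, F}.
A, C, D --> E applies; add {E} → now {A, C, D, E, F}.
No further FD applies.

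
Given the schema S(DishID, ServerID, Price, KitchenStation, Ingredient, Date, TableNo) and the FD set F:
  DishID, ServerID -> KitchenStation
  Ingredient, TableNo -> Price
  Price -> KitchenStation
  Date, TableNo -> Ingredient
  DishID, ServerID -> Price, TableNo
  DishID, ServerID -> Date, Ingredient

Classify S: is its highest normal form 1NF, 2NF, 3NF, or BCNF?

2NF

Candidate key: {DishID, ServerID}. Prime attributes: {DishID, ServerID}.
For Ingredient, TableNo -> Price we have {Ingredient, TableNo}⁺ = {Ingredient, KitchenStation, Price, TableNo}; {Ingredient, TableNo} is not a superkey, so BCNF fails.
Ingredient, TableNo -> Price determines the non-prime attribute {Price} from a non-superkey — 3NF is violated.
Checking every proper subset of each key, none determines a non-prime attribute — 2NF is satisfied.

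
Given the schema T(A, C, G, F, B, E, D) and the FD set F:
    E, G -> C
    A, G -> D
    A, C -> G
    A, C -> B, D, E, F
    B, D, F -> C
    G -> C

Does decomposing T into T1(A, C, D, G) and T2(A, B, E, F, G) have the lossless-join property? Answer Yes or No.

The shared attributes are {A, G} and {A, G}⁺ = {A, B, C, D, E, F, G}.
This includes all of T1, so the common attributes are a superkey of T1 — the join is lossless.

Yes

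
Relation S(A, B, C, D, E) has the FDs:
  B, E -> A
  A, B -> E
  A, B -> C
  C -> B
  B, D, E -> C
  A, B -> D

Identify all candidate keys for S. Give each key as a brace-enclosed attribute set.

{A, B} is a candidate key since {A, B}⁺ = {A, B, C, D, E} covers every attribute.
{A, C} is a candidate key since {A, C}⁺ = {A, B, C, D, E} covers every attribute.
{B, E} is a candidate key since {B, E}⁺ = {A, B, C, D, E} covers every attribute.
{C, E} is a candidate key since {C, E}⁺ = {A, B, C, D, E} covers every attribute.
Any other superkey properly contains one of these, so there are no further candidate keys.

{A, B}, {A, C}, {B, E}, {C, E}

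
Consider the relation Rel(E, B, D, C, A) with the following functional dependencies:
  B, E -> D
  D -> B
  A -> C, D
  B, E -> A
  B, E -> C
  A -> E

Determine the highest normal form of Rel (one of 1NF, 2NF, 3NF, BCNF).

Candidate keys: {A}, {B, E}, {D, E}. Prime attributes: {A, B, D, E}.
D -> B breaks BCNF: {D}⁺ = {B, D}, so {D} is not a superkey.
Since {B} ⊆ prime attributes and every other non-superkey FD also has a prime right side, the schema is in 3NF.

3NF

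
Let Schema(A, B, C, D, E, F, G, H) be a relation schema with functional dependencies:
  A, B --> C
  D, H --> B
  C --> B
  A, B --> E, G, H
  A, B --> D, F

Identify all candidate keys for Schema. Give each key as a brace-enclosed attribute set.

{A} never appears on the right of any FD, so every key must include it.
{A, B}⁺ = {A, B, C, D, E, F, G, H}, which is every attribute, so {A, B} is a candidate key.
{A, C}⁺ = {A, B, C, D, E, F, G, H}, which is every attribute, so {A, C} is a candidate key.
{A, D, H}⁺ = {A, B, C, D, E, F, G, H}, which is every attribute, so {A, D, H} is a candidate key.
No proper subset of any of these is a key, and no other minimal superkey exists.

{A, B}, {A, C}, {A, D, H}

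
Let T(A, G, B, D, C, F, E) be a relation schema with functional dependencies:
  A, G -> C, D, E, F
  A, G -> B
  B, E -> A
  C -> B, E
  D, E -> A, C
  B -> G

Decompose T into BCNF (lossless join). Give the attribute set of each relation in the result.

{A, B, C, D, E, F}; {B, G}

Candidate keys of the original relation: {A, B}, {A, G}, {B, E}, {C}, {D, E}.
In {A, B, C, D, E, F, G}, {B} is not a superkey ({B}⁺ restricted to this set is {B, G}), so split on B -> G into {B, G} and {A, B, C, D, E, F}.
{B, G} is in BCNF.
{A, B, C, D, E, F} is in BCNF.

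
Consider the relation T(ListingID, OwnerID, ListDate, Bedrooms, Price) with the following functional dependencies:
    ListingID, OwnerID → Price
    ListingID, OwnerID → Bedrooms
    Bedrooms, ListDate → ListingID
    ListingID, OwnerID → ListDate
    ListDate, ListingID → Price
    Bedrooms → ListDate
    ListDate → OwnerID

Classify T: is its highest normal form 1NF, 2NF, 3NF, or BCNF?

3NF

Candidate keys: {Bedrooms}, {ListDate, ListingID}, {ListingID, OwnerID}. Prime attributes: {Bedrooms, ListDate, ListingID, OwnerID}.
For ListDate → OwnerID we have {ListDate}⁺ = {ListDate, OwnerID}; {ListDate} is not a superkey, so BCNF fails.
Since {OwnerID} ⊆ prime attributes and every other non-superkey FD also has a prime right side, the schema is in 3NF.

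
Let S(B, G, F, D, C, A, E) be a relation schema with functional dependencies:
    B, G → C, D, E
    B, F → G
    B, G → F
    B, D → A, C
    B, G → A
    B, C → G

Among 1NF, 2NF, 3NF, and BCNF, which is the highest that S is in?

BCNF

Candidate keys: {B, C}, {B, D}, {B, F}, {B, G}. Prime attributes: {B, C, D, F, G}.
Every FD has a superkey on the left, so the relation is in BCNF.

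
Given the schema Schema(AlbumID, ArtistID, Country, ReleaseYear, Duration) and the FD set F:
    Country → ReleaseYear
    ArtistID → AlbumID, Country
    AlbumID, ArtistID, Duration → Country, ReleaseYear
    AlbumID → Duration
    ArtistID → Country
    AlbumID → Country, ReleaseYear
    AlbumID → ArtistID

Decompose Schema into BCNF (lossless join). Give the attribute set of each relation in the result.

Candidate keys of the original relation: {AlbumID}, {ArtistID}.
{AlbumID, ArtistID, Country, Duration, ReleaseYear}: {Country} determines {Country, ReleaseYear} here but is not a superkey — split on Country → ReleaseYear, giving {Country, ReleaseYear} and {AlbumID, ArtistID, Country, Duration}.
{Country, ReleaseYear}: every determinant is a superkey — BCNF.
{AlbumID, ArtistID, Country, Duration}: every determinant is a superkey — BCNF.

{AlbumID, ArtistID, Country, Duration}; {Country, ReleaseYear}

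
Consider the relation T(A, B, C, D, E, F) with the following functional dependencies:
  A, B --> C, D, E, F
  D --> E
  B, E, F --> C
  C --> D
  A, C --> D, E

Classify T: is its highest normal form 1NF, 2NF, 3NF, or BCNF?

Candidate key: {A, B}. Prime attributes: {A, B}.
D --> E breaks BCNF: {D}⁺ = {D, E}, so {D} is not a superkey.
D --> E determines the non-prime attribute {E} from a non-superkey — 3NF is violated.
Checking every proper subset of each key, none determines a non-prime attribute — 2NF is satisfied.

2NF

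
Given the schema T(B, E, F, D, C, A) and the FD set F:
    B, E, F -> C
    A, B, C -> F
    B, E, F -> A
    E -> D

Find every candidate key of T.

No FD produces {B, E}, so they must be in every candidate key.
{B, E, F} is a candidate key since {B, E, F}⁺ = {A, B, C, D, E, F} covers every attribute.
{A, B, C, E} is a candidate key since {A, B, C, E}⁺ = {A, B, C, D, E, F} covers every attribute.
These are minimal and exhaustive — every other superkey contains one of them.

{A, B, C, E}, {B, E, F}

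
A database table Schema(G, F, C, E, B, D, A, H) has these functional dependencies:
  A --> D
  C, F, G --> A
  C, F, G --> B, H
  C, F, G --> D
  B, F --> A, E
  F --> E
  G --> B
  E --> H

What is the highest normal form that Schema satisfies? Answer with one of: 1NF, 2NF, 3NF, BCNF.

1NF

Candidate key: {C, F, G}. Prime attributes: {C, F, G}.
For A --> D we have {A}⁺ = {A, D}; {A} is not a superkey, so BCNF fails.
A --> D has non-prime {D} on the right and a non-superkey on the left, so 3NF fails.
The proper key subset {F} of {C, F, G} determines non-prime {E, H}, so the relation is not even in 2NF.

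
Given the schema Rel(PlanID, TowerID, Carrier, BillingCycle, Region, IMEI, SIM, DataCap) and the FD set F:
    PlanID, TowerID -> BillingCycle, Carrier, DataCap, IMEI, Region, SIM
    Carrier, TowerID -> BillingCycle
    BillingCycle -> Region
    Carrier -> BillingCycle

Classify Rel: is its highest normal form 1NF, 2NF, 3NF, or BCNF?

2NF

Candidate key: {PlanID, TowerID}. Prime attributes: {PlanID, TowerID}.
Carrier, TowerID -> BillingCycle breaks BCNF: {Carrier, TowerID}⁺ = {BillingCycle, Carrier, Region, TowerID}, so {Carrier, TowerID} is not a superkey.
Carrier, TowerID -> BillingCycle has non-prime {BillingCycle} on the right and a non-superkey on the left, so 3NF fails.
No proper subset of a key has a non-prime attribute in its closure, so there is no partial dependency; 2NF holds.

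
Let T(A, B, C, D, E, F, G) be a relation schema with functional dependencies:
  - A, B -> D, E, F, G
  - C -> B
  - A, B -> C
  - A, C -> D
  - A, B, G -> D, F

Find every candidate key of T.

{A, B}, {A, C}

{A} never appears on the right of any FD, so every key must include it.
{A, B} is a candidate key since {A, B}⁺ = {A, B, C, D, E, F, G} covers every attribute.
{A, C} is a candidate key since {A, C}⁺ = {A, B, C, D, E, F, G} covers every attribute.
No proper subset of any of these is a key, and no other minimal superkey exists.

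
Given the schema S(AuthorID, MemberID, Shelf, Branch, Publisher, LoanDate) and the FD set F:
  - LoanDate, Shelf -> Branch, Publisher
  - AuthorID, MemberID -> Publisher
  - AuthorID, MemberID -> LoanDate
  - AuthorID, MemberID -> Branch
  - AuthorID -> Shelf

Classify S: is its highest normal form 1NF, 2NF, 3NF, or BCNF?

1NF

Candidate key: {AuthorID, MemberID}. Prime attributes: {AuthorID, MemberID}.
For LoanDate, Shelf -> Branch, Publisher we have {LoanDate, Shelf}⁺ = {Branch, LoanDate, Publisher, Shelf}; {LoanDate, Shelf} is not a superkey, so BCNF fails.
Because {Branch, Publisher} are non-prime and the left side of LoanDate, Shelf -> Branch, Publisher is not a superkey, the relation is not in 3NF.
The proper key subset {AuthorID} of {AuthorID, MemberID} determines non-prime {Shelf}, so the relation is not even in 2NF.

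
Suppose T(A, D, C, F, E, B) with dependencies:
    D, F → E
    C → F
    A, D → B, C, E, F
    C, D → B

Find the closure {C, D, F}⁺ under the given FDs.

Start with {C, D, F}.
D, F → E applies; add {E} → now {C, D, E, F}.
C, D → B applies; add {B} → now {B, C, D, E, F}.
No further FD applies.

{B, C, D, E, F}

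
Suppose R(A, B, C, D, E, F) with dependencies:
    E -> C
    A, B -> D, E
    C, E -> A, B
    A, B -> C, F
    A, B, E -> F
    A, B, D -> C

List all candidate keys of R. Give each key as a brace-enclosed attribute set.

Closure of {E} is {A, B, C, D, E, F}, the whole schema; {E} is a candidate key.
Closure of {A, B} is {A, B, C, D, E, F}, the whole schema; {A, B} is a candidate key.
These are minimal and exhaustive — every other superkey contains one of them.

{A, B}, {E}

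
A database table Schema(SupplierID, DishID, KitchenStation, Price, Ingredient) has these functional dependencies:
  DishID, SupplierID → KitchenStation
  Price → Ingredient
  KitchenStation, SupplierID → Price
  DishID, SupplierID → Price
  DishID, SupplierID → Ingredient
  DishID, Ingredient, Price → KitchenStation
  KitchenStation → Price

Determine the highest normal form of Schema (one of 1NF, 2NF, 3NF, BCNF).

Candidate key: {DishID, SupplierID}. Prime attributes: {DishID, SupplierID}.
Price → Ingredient: {Price}⁺ = {Ingredient, Price}, which is not all of the attributes, so the left side is not a superkey — BCNF is violated.
Because {Ingredient} is non-prime and the left side of Price → Ingredient is not a superkey, the relation is not in 3NF.
No proper subset of a key has a non-prime attribute in its closure, so there is no partial dependency; 2NF holds.

2NF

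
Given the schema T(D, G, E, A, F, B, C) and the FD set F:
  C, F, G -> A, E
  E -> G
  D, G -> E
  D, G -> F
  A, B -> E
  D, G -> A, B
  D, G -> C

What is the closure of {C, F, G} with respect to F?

Start with {C, F, G}.
C, F, G -> A, E applies; add {A, E} → now {A, C, E, F, G}.
No further FD applies.

{A, C, E, F, G}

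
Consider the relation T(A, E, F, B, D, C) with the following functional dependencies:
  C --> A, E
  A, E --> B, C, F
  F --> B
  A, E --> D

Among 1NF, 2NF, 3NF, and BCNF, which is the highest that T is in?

Candidate keys: {A, E}, {C}. Prime attributes: {A, C, E}.
For F --> B we have {F}⁺ = {B, F}; {F} is not a superkey, so BCNF fails.
F --> B has non-prime {B} on the right and a non-superkey on the left, so 3NF fails.
No proper subset of a key has a non-prime attribute in its closure, so there is no partial dependency; 2NF holds.

2NF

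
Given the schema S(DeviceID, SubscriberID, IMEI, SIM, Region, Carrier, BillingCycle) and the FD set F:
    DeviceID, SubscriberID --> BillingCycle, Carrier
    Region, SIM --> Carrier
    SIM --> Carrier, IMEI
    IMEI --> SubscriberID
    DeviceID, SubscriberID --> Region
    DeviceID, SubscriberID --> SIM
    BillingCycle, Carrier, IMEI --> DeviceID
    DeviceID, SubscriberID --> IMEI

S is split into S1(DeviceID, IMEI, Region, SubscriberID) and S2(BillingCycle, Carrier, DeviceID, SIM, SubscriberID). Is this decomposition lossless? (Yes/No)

S1 ∩ S2 = {DeviceID, SubscriberID}; its closure under F is {BillingCycle, Carrier, DeviceID, IMEI, Region, SIM, SubscriberID}.
Since S1 ⊆ {BillingCycle, Carrier, DeviceID, IMEI, Region, SIM, SubscriberID}, the intersection is a superkey of S1; the decomposition is lossless.

Yes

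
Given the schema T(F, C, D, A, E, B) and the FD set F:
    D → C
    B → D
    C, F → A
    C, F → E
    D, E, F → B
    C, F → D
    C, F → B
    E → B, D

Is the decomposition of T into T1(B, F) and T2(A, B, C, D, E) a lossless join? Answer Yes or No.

No

Common attributes: {B}; their closure is {B, C, D}.
Neither T1 nor T2 is contained in that closure, so the decomposition is lossy.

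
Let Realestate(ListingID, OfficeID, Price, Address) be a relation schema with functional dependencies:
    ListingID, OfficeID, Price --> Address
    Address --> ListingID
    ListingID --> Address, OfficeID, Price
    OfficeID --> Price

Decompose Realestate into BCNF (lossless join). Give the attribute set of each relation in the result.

Candidate keys of the original relation: {Address}, {ListingID}.
Within {Address, ListingID, OfficeID, Price}: {OfficeID}⁺ ∩ {Address, ListingID, OfficeID, Price} = {OfficeID, Price}, not the whole set, so OfficeID --> Price violates BCNF; decompose into {OfficeID, Price} and {Address, ListingID, OfficeID}.
{OfficeID, Price} has no BCNF violation.
{Address, ListingID, OfficeID} has no BCNF violation.

{Address, ListingID, OfficeID}; {OfficeID, Price}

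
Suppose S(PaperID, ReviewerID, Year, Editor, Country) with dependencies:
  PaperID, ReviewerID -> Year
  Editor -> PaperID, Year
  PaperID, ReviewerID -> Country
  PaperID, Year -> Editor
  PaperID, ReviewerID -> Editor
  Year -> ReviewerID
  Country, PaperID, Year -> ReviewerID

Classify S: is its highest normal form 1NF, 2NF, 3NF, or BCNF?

3NF

Candidate keys: {Editor}, {PaperID, ReviewerID}, {PaperID, Year}. Prime attributes: {Editor, PaperID, ReviewerID, Year}.
For Year -> ReviewerID we have {Year}⁺ = {ReviewerID, Year}; {Year} is not a superkey, so BCNF fails.
Its right-hand attributes {ReviewerID} are all prime, as are those of every other non-superkey FD — the relation is in 3NF.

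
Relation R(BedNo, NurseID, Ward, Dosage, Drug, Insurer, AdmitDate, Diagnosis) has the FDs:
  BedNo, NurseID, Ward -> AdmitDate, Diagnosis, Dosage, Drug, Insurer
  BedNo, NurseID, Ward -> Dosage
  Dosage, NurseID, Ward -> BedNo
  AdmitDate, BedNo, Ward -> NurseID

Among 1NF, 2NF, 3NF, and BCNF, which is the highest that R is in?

Candidate keys: {AdmitDate, BedNo, Ward}, {BedNo, NurseID, Ward}, {Dosage, NurseID, Ward}. Prime attributes: {AdmitDate, BedNo, Dosage, NurseID, Ward}.
Each dependency's left side is a superkey — BCNF holds.

BCNF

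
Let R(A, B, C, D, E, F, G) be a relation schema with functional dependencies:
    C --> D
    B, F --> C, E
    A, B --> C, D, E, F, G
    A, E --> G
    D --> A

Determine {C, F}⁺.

Start with {C, F}.
C --> D applies; add {D} → now {C, D, F}.
D --> A applies; add {A} → now {A, C, D, F}.
No further FD applies.

{A, C, D, F}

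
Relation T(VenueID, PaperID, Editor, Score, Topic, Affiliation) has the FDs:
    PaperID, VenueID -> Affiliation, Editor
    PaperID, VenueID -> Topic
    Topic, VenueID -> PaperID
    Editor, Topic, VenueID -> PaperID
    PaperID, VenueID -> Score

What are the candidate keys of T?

No FD produces {VenueID}, so it must be in every candidate key.
{PaperID, VenueID}⁺ = {Affiliation, Editor, PaperID, Score, Topic, VenueID} — all of the relation — so {PaperID, VenueID} is a candidate key.
{Topic, VenueID}⁺ = {Affiliation, Editor, PaperID, Score, Topic, VenueID} — all of the relation — so {Topic, VenueID} is a candidate key.
These are minimal and exhaustive — every other superkey contains one of them.

{PaperID, VenueID}, {Topic, VenueID}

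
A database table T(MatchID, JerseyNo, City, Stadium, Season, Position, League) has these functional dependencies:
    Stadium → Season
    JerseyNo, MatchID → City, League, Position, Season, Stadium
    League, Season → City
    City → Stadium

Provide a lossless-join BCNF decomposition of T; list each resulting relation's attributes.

{City, JerseyNo, League, MatchID, Position}; {City, Stadium}; {Season, Stadium}

Candidate key of the original relation: {JerseyNo, MatchID}.
Within {City, JerseyNo, League, MatchID, Position, Season, Stadium}: {Stadium}⁺ ∩ {City, JerseyNo, League, MatchID, Position, Season, Stadium} = {Season, Stadium}, not the whole set, so Stadium → Season violates BCNF; decompose into {Season, Stadium} and {City, JerseyNo, League, MatchID, Position, Stadium}.
{Season, Stadium} is in BCNF.
Within {City, JerseyNo, League, MatchID, Position, Stadium}: {City}⁺ ∩ {City, JerseyNo, League, MatchID, Position, Stadium} = {City, Stadium}, not the whole set, so City → Stadium violates BCNF; decompose into {City, Stadium} and {City, JerseyNo, League, MatchID, Position}.
{City, Stadium} is in BCNF.
{City, JerseyNo, League, MatchID, Position} is in BCNF.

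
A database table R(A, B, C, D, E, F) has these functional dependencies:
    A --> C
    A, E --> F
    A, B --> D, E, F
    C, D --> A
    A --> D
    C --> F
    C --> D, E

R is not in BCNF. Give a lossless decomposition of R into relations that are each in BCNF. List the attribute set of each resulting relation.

{A, B}; {A, C, D, E, F}

Candidate keys of the original relation: {A, B}, {B, C}.
Within {A, B, C, D, E, F}: {A}⁺ ∩ {A, B, C, D, E, F} = {A, C, D, E, F}, not the whole set, so A --> C, D, E, F violates BCNF; decompose into {A, C, D, E, F} and {A, B}.
{A, C, D, E, F} is in BCNF.
{A, B} is in BCNF.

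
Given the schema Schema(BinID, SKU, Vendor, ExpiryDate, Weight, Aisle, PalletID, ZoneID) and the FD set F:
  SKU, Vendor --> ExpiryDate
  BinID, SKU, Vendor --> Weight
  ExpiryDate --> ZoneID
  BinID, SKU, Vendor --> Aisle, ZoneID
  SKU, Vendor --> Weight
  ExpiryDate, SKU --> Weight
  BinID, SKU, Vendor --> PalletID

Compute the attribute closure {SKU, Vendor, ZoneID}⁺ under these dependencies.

Start with {SKU, Vendor, ZoneID}.
SKU, Vendor --> ExpiryDate applies; add {ExpiryDate} → now {ExpiryDate, SKU, Vendor, ZoneID}.
SKU, Vendor --> Weight applies; add {Weight} → now {ExpiryDate, SKU, Vendor, Weight, ZoneID}.
No further FD applies.

{ExpiryDate, SKU, Vendor, Weight, ZoneID}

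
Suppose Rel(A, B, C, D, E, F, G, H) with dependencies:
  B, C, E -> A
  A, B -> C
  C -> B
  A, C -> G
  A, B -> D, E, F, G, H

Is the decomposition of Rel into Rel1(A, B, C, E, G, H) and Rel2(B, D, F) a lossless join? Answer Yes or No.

Rel1 ∩ Rel2 = {B}; its closure under F is {B}.
Neither Rel1 nor Rel2 is contained in that closure, so the decomposition is lossy.

No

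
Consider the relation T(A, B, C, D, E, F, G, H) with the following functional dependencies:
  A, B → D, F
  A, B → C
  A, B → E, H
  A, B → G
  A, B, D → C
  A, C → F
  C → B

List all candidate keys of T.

{A} never appears on the right of any FD, so every key must include it.
Closure of {A, B} is {A, B, C, D, E, F, G, H}, the whole schema; {A, B} is a candidate key.
Closure of {A, C} is {A, B, C, D, E, F, G, H}, the whole schema; {A, C} is a candidate key.
No proper subset of any of these is a key, and no other minimal superkey exists.

{A, B}, {A, C}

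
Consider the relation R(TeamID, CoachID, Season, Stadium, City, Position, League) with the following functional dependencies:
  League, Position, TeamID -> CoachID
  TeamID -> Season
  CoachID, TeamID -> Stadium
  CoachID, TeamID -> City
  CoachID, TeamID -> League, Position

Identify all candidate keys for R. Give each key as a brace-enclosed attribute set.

{CoachID, TeamID}, {League, Position, TeamID}

No FD produces {TeamID}, so it must be in every candidate key.
{CoachID, TeamID}⁺ = {City, CoachID, League, Position, Season, Stadium, TeamID} — all of the relation — so {CoachID, TeamID} is a candidate key.
{League, Position, TeamID}⁺ = {City, CoachID, League, Position, Season, Stadium, TeamID} — all of the relation — so {League, Position, TeamID} is a candidate key.
These are minimal and exhaustive — every other superkey contains one of them.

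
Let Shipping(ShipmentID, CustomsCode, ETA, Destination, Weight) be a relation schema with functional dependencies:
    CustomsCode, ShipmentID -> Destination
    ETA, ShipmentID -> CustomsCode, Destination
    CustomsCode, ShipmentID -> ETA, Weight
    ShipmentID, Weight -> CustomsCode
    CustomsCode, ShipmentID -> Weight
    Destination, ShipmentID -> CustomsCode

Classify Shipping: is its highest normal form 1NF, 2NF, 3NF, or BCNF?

BCNF

Candidate keys: {CustomsCode, ShipmentID}, {Destination, ShipmentID}, {ETA, ShipmentID}, {ShipmentID, Weight}. Prime attributes: {CustomsCode, Destination, ETA, ShipmentID, Weight}.
Each dependency's left side is a superkey — BCNF holds.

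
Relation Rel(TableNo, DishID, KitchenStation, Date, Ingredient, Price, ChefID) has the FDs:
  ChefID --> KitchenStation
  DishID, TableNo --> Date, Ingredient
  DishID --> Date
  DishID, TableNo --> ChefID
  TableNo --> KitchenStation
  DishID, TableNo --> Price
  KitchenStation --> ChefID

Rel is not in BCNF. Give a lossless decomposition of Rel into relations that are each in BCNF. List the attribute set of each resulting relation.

Candidate key of the original relation: {DishID, TableNo}.
Within {ChefID, Date, DishID, Ingredient, KitchenStation, Price, TableNo}: {ChefID}⁺ ∩ {ChefID, Date, DishID, Ingredient, KitchenStation, Price, TableNo} = {ChefID, KitchenStation}, not the whole set, so ChefID --> KitchenStation violates BCNF; decompose into {ChefID, KitchenStation} and {ChefID, Date, DishID, Ingredient, Price, TableNo}.
{ChefID, KitchenStation}: every determinant is a superkey — BCNF.
Within {ChefID, Date, DishID, Ingredient, Price, TableNo}: {DishID}⁺ ∩ {ChefID, Date, DishID, Ingredient, Price, TableNo} = {Date, DishID}, not the whole set, so DishID --> Date violates BCNF; decompose into {Date, DishID} and {ChefID, DishID, Ingredient, Price, TableNo}.
{Date, DishID}: every determinant is a superkey — BCNF.
Within {ChefID, DishID, Ingredient, Price, TableNo}: {TableNo}⁺ ∩ {ChefID, DishID, Ingredient, Price, TableNo} = {ChefID, TableNo}, not the whole set, so TableNo --> ChefID violates BCNF; decompose into {ChefID, TableNo} and {DishID, Ingredient, Price, TableNo}.
{ChefID, TableNo}: every determinant is a superkey — BCNF.
{DishID, Ingredient, Price, TableNo}: every determinant is a superkey — BCNF.

{ChefID, KitchenStation}; {ChefID, TableNo}; {Date, DishID}; {DishID, Ingredient, Price, TableNo}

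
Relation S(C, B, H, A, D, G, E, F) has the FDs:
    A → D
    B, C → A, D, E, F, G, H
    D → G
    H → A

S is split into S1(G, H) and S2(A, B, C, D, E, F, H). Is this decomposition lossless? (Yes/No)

Yes

S1 ∩ S2 = {H}; its closure under F is {A, D, G, H}.
This includes all of S1, so the common attributes are a superkey of S1 — the join is lossless.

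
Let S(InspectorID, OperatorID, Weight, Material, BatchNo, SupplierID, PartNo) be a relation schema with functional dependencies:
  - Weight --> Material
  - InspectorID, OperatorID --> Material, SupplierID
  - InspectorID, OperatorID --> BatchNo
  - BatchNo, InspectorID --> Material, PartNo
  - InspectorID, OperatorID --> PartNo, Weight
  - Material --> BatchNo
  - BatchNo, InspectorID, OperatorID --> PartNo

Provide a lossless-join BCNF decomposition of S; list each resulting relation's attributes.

{BatchNo, Material}; {InspectorID, OperatorID, SupplierID, Weight}; {InspectorID, PartNo, Weight}; {Material, Weight}

Candidate key of the original relation: {InspectorID, OperatorID}.
Within {BatchNo, InspectorID, Material, OperatorID, PartNo, SupplierID, Weight}: {Weight}⁺ ∩ {BatchNo, InspectorID, Material, OperatorID, PartNo, SupplierID, Weight} = {BatchNo, Material, Weight}, not the whole set, so Weight --> BatchNo, Material violates BCNF; decompose into {BatchNo, Material, Weight} and {InspectorID, OperatorID, PartNo, SupplierID, Weight}.
Within {BatchNo, Material, Weight}: {Material}⁺ ∩ {BatchNo, Material, Weight} = {BatchNo, Material}, not the whole set, so Material --> BatchNo violates BCNF; decompose into {BatchNo, Material} and {Material, Weight}.
{BatchNo, Material} is in BCNF.
{Material, Weight} is in BCNF.
Within {InspectorID, OperatorID, PartNo, SupplierID, Weight}: {InspectorID, Weight}⁺ ∩ {InspectorID, OperatorID, PartNo, SupplierID, Weight} = {InspectorID, PartNo, Weight}, not the whole set, so InspectorID, Weight --> PartNo violates BCNF; decompose into {InspectorID, PartNo, Weight} and {InspectorID, OperatorID, SupplierID, Weight}.
{InspectorID, PartNo, Weight} is in BCNF.
{InspectorID, OperatorID, SupplierID, Weight} is in BCNF.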